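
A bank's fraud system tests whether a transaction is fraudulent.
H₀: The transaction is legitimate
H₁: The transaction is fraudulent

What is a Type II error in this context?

Answer: Allowing a fraudulent transaction to go through

Derivation:
Type I error (α): Rejecting H₀ when H₀ is true
Type II error (β): Failing to reject H₀ when H₁ is true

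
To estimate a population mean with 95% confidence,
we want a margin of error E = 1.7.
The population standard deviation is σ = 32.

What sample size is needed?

Answer: n = 1362

Derivation:
z_0.025 = 1.960
n = (z×σ/E)² = (1.960×32/1.7)²
n = 1361.1759
Round up: n = 1362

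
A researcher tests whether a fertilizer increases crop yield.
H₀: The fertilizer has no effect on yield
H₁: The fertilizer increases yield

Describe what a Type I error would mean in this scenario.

Type I error (α): Rejecting H₀ when H₀ is true
Type II error (β): Failing to reject H₀ when H₁ is true

Answer: Concluding the fertilizer works when it doesn't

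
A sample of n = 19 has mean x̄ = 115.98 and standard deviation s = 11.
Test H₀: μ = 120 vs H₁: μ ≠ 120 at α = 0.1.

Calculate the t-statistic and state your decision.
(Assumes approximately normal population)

df = n - 1 = 18
SE = s/√n = 11/√19 = 2.5236
t = (x̄ - μ₀)/SE = (115.98 - 120)/2.5236 = -1.5930
Critical value: t_{0.05,18} = ±1.734
p-value ≈ 0.1286
Decision: fail to reject H₀

Answer: t = -1.5930, fail to reject H₀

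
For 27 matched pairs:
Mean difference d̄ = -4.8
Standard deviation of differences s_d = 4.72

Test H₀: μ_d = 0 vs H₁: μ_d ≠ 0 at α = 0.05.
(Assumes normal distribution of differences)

df = n - 1 = 26
SE = s_d/√n = 4.72/√27 = 0.9084
t = d̄/SE = -4.8/0.9084 = -5.2840
Critical value: t_{0.025,26} = ±2.056
p-value < 0.0001
Decision: reject H₀

Answer: t = -5.2840, reject H₀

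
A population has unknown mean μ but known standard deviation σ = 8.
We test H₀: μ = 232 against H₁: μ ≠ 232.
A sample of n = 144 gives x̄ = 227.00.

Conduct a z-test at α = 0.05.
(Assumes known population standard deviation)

Answer: z = -7.4996, reject H₀

Derivation:
Standard error: SE = σ/√n = 8/√144 = 0.6667
z-statistic: z = (x̄ - μ₀)/SE = (227.00 - 232)/0.6667 = -7.4996
Critical value: ±1.960
p-value < 0.0001
Decision: reject H₀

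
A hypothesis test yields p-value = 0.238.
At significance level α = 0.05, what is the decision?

Answer: fail to reject H₀

Derivation:
Compare p-value to α:
0.238 ≥ 0.05
Decision: fail to reject H₀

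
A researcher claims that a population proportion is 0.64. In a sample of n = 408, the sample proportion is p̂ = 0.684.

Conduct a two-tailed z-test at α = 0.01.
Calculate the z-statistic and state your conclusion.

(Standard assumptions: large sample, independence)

Answer: z = 1.8515, fail to reject H₀

Derivation:
H₀: p = 0.64, H₁: p ≠ 0.64
Standard error: SE = √(p₀(1-p₀)/n) = √(0.64×0.36/408) = 0.023764
z-statistic: z = (p̂ - p₀)/SE = (0.684 - 0.64)/0.023764 = 1.8515
Critical value: z_0.005 = ±2.576
p-value = 0.0641
Decision: fail to reject H₀ at α = 0.01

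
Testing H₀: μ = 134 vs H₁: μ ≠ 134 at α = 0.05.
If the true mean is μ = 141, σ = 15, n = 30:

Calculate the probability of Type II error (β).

SE = σ/√n = 15/√30 = 2.7386
Critical values: μ₀ ± z_0.025×SE = 134 ± 1.960×2.7386
Acceptance region: (128.6323, 139.3677)
Under H₁ (μ = 141): z_high = (139.3677 - 141)/2.7386 = -0.5960, z_low = (128.6323 - 141)/2.7386 = -4.5161
β = P(not reject | H₁) = Φ(-0.5960) - Φ(-4.5161) ≈ 0.2756

Answer: β ≈ 0.2756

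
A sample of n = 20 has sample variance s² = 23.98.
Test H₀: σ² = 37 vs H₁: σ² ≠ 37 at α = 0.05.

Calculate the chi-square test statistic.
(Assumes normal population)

Answer: χ² = 12.3141, fail to reject H₀

Derivation:
df = n - 1 = 19
χ² = (n-1)s²/σ₀² = 19×23.98/37 = 12.3141
Critical values: χ²_{0.975,19} = 8.907, χ²_{0.025,19} = 32.852
Rejection region: χ² < 8.907 or χ² > 32.852
Decision: fail to reject H₀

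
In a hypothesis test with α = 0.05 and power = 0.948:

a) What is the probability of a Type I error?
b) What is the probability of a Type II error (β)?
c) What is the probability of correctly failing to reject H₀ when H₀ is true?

Answer: a) 0.05, b) 0.052, c) 0.95

Derivation:
a) Type I error probability = α = 0.05
b) Power = P(reject H₀ | H₁ true) = 1 - β = 0.948, so Type II error probability = β = 1 - Power = 0.052
c) P(fail to reject H₀ | H₀ true) = 1 - α = 0.95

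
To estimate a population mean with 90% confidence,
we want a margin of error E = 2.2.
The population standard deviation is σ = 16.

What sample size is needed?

Answer: n = 144

Derivation:
z_0.05 = 1.645
n = (z×σ/E)² = (1.645×16/2.2)²
n = 143.1286
Round up: n = 144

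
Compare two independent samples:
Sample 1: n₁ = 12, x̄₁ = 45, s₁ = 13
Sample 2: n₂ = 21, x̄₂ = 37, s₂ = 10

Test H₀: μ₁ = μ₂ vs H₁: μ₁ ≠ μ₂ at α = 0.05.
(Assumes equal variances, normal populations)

Pooled variance: s²_p = [11×13² + 20×10²]/(31) = 124.4839
s_p = 11.1572
SE = s_p×√(1/n₁ + 1/n₂) = 11.1572×√(1/12 + 1/21) = 4.0375
t = (x̄₁ - x̄₂)/SE = (45 - 37)/4.0375 = 1.9814
df = 31, t-critical = ±2.040
Decision: fail to reject H₀

Answer: t = 1.9814, fail to reject H₀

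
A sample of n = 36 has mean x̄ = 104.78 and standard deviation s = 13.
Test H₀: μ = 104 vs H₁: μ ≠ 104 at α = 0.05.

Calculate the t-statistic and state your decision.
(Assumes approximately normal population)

Answer: t = 0.3600, fail to reject H₀

Derivation:
df = n - 1 = 35
SE = s/√n = 13/√36 = 2.1667
t = (x̄ - μ₀)/SE = (104.78 - 104)/2.1667 = 0.3600
Critical value: t_{0.025,35} = ±2.030
p-value ≈ 0.7210
Decision: fail to reject H₀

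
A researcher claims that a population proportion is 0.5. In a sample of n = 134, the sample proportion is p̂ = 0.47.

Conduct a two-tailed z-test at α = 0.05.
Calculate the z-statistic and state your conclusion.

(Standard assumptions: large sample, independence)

Answer: z = -0.6946, fail to reject H₀

Derivation:
H₀: p = 0.5, H₁: p ≠ 0.5
Standard error: SE = √(p₀(1-p₀)/n) = √(0.5×0.5/134) = 0.043193
z-statistic: z = (p̂ - p₀)/SE = (0.47 - 0.5)/0.043193 = -0.6946
Critical value: z_0.025 = ±1.960
p-value = 0.4873
Decision: fail to reject H₀ at α = 0.05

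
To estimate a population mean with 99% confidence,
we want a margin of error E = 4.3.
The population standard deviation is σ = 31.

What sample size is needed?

Answer: n = 345

Derivation:
z_0.005 = 2.576
n = (z×σ/E)² = (2.576×31/4.3)²
n = 344.8881
Round up: n = 345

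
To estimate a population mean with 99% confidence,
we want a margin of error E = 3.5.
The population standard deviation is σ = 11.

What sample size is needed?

z_0.005 = 2.576
n = (z×σ/E)² = (2.576×11/3.5)²
n = 65.5452
Round up: n = 66

Answer: n = 66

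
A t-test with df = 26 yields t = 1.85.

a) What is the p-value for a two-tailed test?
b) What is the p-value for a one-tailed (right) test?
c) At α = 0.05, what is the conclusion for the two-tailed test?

Using t-distribution with df = 26:
a) Two-tailed: p = 2×P(T > 1.85) = 0.0757
b) One-tailed: p = P(T > 1.85) = 0.0379
c) 0.0757 ≥ 0.05, fail to reject H₀

Answer: a) 0.0757, b) 0.0379, c) fail to reject H₀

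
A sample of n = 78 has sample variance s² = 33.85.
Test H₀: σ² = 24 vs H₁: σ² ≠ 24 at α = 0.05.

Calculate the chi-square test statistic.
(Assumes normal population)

df = n - 1 = 77
χ² = (n-1)s²/σ₀² = 77×33.85/24 = 108.6021
Critical values: χ²_{0.975,77} = 54.623, χ²_{0.025,77} = 103.158
Rejection region: χ² < 54.623 or χ² > 103.158
Decision: reject H₀

Answer: χ² = 108.6021, reject H₀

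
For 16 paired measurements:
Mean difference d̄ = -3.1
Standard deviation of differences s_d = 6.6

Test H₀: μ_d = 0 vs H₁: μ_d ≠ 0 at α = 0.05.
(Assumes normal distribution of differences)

df = n - 1 = 15
SE = s_d/√n = 6.6/√16 = 1.6500
t = d̄/SE = -3.1/1.6500 = -1.8788
Critical value: t_{0.025,15} = ±2.131
p-value ≈ 0.0798
Decision: fail to reject H₀

Answer: t = -1.8788, fail to reject H₀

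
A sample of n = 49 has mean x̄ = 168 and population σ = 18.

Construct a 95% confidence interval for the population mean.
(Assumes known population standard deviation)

Answer: (162.9601, 173.0399)

Derivation:
Confidence level: 95%, α = 0.05
z_0.025 = 1.960
SE = σ/√n = 18/√49 = 2.5714
Margin of error = 1.960 × 2.5714 = 5.0399
CI: x̄ ± margin = 168 ± 5.0399
CI: (162.9601, 173.0399)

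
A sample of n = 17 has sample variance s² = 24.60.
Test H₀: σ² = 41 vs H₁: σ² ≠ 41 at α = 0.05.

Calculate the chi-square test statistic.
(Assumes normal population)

df = n - 1 = 16
χ² = (n-1)s²/σ₀² = 16×24.60/41 = 9.6000
Critical values: χ²_{0.975,16} = 6.908, χ²_{0.025,16} = 28.845
Rejection region: χ² < 6.908 or χ² > 28.845
Decision: fail to reject H₀

Answer: χ² = 9.6000, fail to reject H₀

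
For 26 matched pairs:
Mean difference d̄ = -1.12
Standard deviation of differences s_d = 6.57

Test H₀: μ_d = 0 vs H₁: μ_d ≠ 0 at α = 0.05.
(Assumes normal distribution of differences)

df = n - 1 = 25
SE = s_d/√n = 6.57/√26 = 1.2885
t = d̄/SE = -1.12/1.2885 = -0.8692
Critical value: t_{0.025,25} = ±2.060
p-value ≈ 0.3930
Decision: fail to reject H₀

Answer: t = -0.8692, fail to reject H₀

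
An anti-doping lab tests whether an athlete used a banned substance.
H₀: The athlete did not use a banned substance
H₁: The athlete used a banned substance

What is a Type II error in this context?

A Type I error (probability α) occurs when we reject a true H₀.
A Type II error (probability β) occurs when we fail to reject a false H₀.

Answer: Failing to detect doping in an athlete who used a banned substance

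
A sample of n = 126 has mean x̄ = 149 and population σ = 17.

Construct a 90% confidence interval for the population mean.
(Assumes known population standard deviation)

Answer: (146.5086, 151.4914)

Derivation:
Confidence level: 90%, α = 0.1
z_0.05 = 1.645
SE = σ/√n = 17/√126 = 1.5145
Margin of error = 1.645 × 1.5145 = 2.4914
CI: x̄ ± margin = 149 ± 2.4914
CI: (146.5086, 151.4914)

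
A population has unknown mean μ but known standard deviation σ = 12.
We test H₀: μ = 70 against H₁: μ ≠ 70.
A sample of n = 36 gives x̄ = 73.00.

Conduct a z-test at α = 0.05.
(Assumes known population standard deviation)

Standard error: SE = σ/√n = 12/√36 = 2.0000
z-statistic: z = (x̄ - μ₀)/SE = (73.00 - 70)/2.0000 = 1.5000
Critical value: ±1.960
p-value = 0.1336
Decision: fail to reject H₀

Answer: z = 1.5000, fail to reject H₀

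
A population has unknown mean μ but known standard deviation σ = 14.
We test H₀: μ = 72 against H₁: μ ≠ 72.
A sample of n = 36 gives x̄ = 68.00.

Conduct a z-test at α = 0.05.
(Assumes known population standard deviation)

Standard error: SE = σ/√n = 14/√36 = 2.3333
z-statistic: z = (x̄ - μ₀)/SE = (68.00 - 72)/2.3333 = -1.7143
Critical value: ±1.960
p-value = 0.0865
Decision: fail to reject H₀

Answer: z = -1.7143, fail to reject H₀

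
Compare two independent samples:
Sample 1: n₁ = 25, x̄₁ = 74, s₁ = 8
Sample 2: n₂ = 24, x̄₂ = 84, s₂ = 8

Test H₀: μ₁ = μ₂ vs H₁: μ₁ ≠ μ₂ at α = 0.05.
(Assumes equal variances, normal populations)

Answer: t = -4.3741, reject H₀

Derivation:
Pooled variance: s²_p = [24×8² + 23×8²]/(47) = 64.0000
s_p = 8.0000
SE = s_p×√(1/n₁ + 1/n₂) = 8.0000×√(1/25 + 1/24) = 2.2862
t = (x̄₁ - x̄₂)/SE = (74 - 84)/2.2862 = -4.3741
df = 47, t-critical = ±2.012
Decision: reject H₀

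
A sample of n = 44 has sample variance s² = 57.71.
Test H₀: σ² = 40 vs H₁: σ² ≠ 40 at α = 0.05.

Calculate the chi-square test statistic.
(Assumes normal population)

df = n - 1 = 43
χ² = (n-1)s²/σ₀² = 43×57.71/40 = 62.0383
Critical values: χ²_{0.975,43} = 26.785, χ²_{0.025,43} = 62.990
Rejection region: χ² < 26.785 or χ² > 62.990
Decision: fail to reject H₀

Answer: χ² = 62.0383, fail to reject H₀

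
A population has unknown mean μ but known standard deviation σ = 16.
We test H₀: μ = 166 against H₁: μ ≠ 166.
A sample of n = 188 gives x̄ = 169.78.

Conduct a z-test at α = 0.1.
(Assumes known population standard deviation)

Answer: z = 3.2394, reject H₀

Derivation:
Standard error: SE = σ/√n = 16/√188 = 1.1669
z-statistic: z = (x̄ - μ₀)/SE = (169.78 - 166)/1.1669 = 3.2394
Critical value: ±1.645
p-value = 0.0012
Decision: reject H₀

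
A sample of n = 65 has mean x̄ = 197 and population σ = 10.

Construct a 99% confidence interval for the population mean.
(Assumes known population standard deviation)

Confidence level: 99%, α = 0.01
z_0.005 = 2.576
SE = σ/√n = 10/√65 = 1.2403
Margin of error = 2.576 × 1.2403 = 3.1950
CI: x̄ ± margin = 197 ± 3.1950
CI: (193.8050, 200.1950)

Answer: (193.8050, 200.1950)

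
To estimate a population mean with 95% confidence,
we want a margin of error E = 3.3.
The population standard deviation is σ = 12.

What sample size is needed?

Answer: n = 51

Derivation:
z_0.025 = 1.960
n = (z×σ/E)² = (1.960×12/3.3)²
n = 50.7980
Round up: n = 51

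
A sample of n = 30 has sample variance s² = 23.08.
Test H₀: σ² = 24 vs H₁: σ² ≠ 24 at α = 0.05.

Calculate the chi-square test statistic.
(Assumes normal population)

Answer: χ² = 27.8883, fail to reject H₀

Derivation:
df = n - 1 = 29
χ² = (n-1)s²/σ₀² = 29×23.08/24 = 27.8883
Critical values: χ²_{0.975,29} = 16.047, χ²_{0.025,29} = 45.722
Rejection region: χ² < 16.047 or χ² > 45.722
Decision: fail to reject H₀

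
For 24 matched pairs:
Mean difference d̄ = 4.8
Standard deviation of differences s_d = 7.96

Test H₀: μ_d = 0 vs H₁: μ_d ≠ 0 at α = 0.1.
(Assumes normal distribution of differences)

Answer: t = 2.9542, reject H₀

Derivation:
df = n - 1 = 23
SE = s_d/√n = 7.96/√24 = 1.6248
t = d̄/SE = 4.8/1.6248 = 2.9542
Critical value: t_{0.05,23} = ±1.714
p-value ≈ 0.0071
Decision: reject H₀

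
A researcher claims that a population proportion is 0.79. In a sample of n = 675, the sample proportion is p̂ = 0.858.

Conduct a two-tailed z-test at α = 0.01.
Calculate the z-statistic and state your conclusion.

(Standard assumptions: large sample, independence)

Answer: z = 4.3376, reject H₀

Derivation:
H₀: p = 0.79, H₁: p ≠ 0.79
Standard error: SE = √(p₀(1-p₀)/n) = √(0.79×0.21/675) = 0.015677
z-statistic: z = (p̂ - p₀)/SE = (0.858 - 0.79)/0.015677 = 4.3376
Critical value: z_0.005 = ±2.576
p-value < 0.0001
Decision: reject H₀ at α = 0.01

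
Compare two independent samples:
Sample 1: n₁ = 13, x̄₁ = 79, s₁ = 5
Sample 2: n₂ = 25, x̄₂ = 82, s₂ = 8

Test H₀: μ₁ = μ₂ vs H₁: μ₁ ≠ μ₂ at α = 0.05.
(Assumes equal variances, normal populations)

Pooled variance: s²_p = [12×5² + 24×8²]/(36) = 51.0000
s_p = 7.1414
SE = s_p×√(1/n₁ + 1/n₂) = 7.1414×√(1/13 + 1/25) = 2.4419
t = (x̄₁ - x̄₂)/SE = (79 - 82)/2.4419 = -1.2286
df = 36, t-critical = ±2.028
Decision: fail to reject H₀

Answer: t = -1.2286, fail to reject H₀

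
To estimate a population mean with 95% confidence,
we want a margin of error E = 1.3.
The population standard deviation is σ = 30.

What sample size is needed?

Answer: n = 2046

Derivation:
z_0.025 = 1.960
n = (z×σ/E)² = (1.960×30/1.3)²
n = 2045.8225
Round up: n = 2046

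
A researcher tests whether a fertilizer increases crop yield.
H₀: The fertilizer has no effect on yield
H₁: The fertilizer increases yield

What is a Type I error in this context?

Type I error (α): Rejecting H₀ when H₀ is true
Type II error (β): Failing to reject H₀ when H₁ is true

Answer: Concluding the fertilizer works when it doesn't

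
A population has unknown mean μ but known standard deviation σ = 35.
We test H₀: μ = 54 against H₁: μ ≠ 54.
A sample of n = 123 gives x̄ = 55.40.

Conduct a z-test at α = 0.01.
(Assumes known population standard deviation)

Answer: z = 0.4436, fail to reject H₀

Derivation:
Standard error: SE = σ/√n = 35/√123 = 3.1558
z-statistic: z = (x̄ - μ₀)/SE = (55.40 - 54)/3.1558 = 0.4436
Critical value: ±2.576
p-value = 0.6573
Decision: fail to reject H₀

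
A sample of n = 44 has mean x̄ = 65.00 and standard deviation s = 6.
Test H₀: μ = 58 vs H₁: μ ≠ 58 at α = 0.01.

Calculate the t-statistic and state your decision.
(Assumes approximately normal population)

Answer: t = 7.7391, reject H₀

Derivation:
df = n - 1 = 43
SE = s/√n = 6/√44 = 0.9045
t = (x̄ - μ₀)/SE = (65.00 - 58)/0.9045 = 7.7391
Critical value: t_{0.005,43} = ±2.695
p-value < 0.0001
Decision: reject H₀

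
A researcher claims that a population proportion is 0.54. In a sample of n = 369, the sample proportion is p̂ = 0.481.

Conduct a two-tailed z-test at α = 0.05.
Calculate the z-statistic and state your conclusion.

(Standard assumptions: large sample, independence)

Answer: z = -2.2740, reject H₀

Derivation:
H₀: p = 0.54, H₁: p ≠ 0.54
Standard error: SE = √(p₀(1-p₀)/n) = √(0.54×0.46/369) = 0.025946
z-statistic: z = (p̂ - p₀)/SE = (0.481 - 0.54)/0.025946 = -2.2740
Critical value: z_0.025 = ±1.960
p-value = 0.0230
Decision: reject H₀ at α = 0.05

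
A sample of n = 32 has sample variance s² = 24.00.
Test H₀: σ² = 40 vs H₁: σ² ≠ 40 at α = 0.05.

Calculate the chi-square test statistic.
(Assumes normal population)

Answer: χ² = 18.6000, fail to reject H₀

Derivation:
df = n - 1 = 31
χ² = (n-1)s²/σ₀² = 31×24.00/40 = 18.6000
Critical values: χ²_{0.975,31} = 17.539, χ²_{0.025,31} = 48.232
Rejection region: χ² < 17.539 or χ² > 48.232
Decision: fail to reject H₀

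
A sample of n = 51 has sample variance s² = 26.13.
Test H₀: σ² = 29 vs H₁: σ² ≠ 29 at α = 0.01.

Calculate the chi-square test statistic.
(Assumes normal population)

Answer: χ² = 45.0517, fail to reject H₀

Derivation:
df = n - 1 = 50
χ² = (n-1)s²/σ₀² = 50×26.13/29 = 45.0517
Critical values: χ²_{0.995,50} = 27.991, χ²_{0.005,50} = 79.490
Rejection region: χ² < 27.991 or χ² > 79.490
Decision: fail to reject H₀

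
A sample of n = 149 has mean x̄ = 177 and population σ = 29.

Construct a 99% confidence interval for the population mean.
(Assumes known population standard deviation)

Answer: (170.8799, 183.1201)

Derivation:
Confidence level: 99%, α = 0.01
z_0.005 = 2.576
SE = σ/√n = 29/√149 = 2.3758
Margin of error = 2.576 × 2.3758 = 6.1201
CI: x̄ ± margin = 177 ± 6.1201
CI: (170.8799, 183.1201)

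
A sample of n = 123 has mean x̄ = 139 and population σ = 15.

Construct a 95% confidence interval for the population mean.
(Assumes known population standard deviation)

Confidence level: 95%, α = 0.05
z_0.025 = 1.960
SE = σ/√n = 15/√123 = 1.3525
Margin of error = 1.960 × 1.3525 = 2.6509
CI: x̄ ± margin = 139 ± 2.6509
CI: (136.3491, 141.6509)

Answer: (136.3491, 141.6509)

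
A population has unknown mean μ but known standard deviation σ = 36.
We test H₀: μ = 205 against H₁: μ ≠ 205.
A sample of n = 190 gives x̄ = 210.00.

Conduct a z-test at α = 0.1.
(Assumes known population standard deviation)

Answer: z = 1.9145, reject H₀

Derivation:
Standard error: SE = σ/√n = 36/√190 = 2.6117
z-statistic: z = (x̄ - μ₀)/SE = (210.00 - 205)/2.6117 = 1.9145
Critical value: ±1.645
p-value = 0.0556
Decision: reject H₀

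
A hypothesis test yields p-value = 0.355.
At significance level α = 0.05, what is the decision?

Answer: fail to reject H₀

Derivation:
Compare p-value to α:
0.355 ≥ 0.05
Decision: fail to reject H₀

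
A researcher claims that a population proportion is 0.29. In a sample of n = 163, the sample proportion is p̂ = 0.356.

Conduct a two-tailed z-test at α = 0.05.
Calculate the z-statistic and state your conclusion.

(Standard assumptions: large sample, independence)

H₀: p = 0.29, H₁: p ≠ 0.29
Standard error: SE = √(p₀(1-p₀)/n) = √(0.29×0.71/163) = 0.035541
z-statistic: z = (p̂ - p₀)/SE = (0.356 - 0.29)/0.035541 = 1.8570
Critical value: z_0.025 = ±1.960
p-value = 0.0633
Decision: fail to reject H₀ at α = 0.05

Answer: z = 1.8570, fail to reject H₀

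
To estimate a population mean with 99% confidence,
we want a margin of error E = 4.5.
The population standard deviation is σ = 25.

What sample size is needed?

Answer: n = 205

Derivation:
z_0.005 = 2.576
n = (z×σ/E)² = (2.576×25/4.5)²
n = 204.8079
Round up: n = 205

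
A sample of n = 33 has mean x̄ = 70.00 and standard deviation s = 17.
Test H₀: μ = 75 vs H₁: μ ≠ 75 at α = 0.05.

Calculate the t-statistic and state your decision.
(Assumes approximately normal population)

Answer: t = -1.6896, fail to reject H₀

Derivation:
df = n - 1 = 32
SE = s/√n = 17/√33 = 2.9593
t = (x̄ - μ₀)/SE = (70.00 - 75)/2.9593 = -1.6896
Critical value: t_{0.025,32} = ±2.037
p-value ≈ 0.1008
Decision: fail to reject H₀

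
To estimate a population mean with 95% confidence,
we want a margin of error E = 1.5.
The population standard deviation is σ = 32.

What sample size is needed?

Answer: n = 1749

Derivation:
z_0.025 = 1.960
n = (z×σ/E)² = (1.960×32/1.5)²
n = 1748.3548
Round up: n = 1749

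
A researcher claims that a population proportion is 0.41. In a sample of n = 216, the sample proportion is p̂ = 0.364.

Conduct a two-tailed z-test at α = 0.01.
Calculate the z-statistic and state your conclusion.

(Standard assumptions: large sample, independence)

H₀: p = 0.41, H₁: p ≠ 0.41
Standard error: SE = √(p₀(1-p₀)/n) = √(0.41×0.59/216) = 0.033465
z-statistic: z = (p̂ - p₀)/SE = (0.364 - 0.41)/0.033465 = -1.3746
Critical value: z_0.005 = ±2.576
p-value = 0.1693
Decision: fail to reject H₀ at α = 0.01

Answer: z = -1.3746, fail to reject H₀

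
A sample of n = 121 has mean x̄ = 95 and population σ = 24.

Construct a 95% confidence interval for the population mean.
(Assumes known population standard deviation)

Answer: (90.7237, 99.2763)

Derivation:
Confidence level: 95%, α = 0.05
z_0.025 = 1.960
SE = σ/√n = 24/√121 = 2.1818
Margin of error = 1.960 × 2.1818 = 4.2763
CI: x̄ ± margin = 95 ± 4.2763
CI: (90.7237, 99.2763)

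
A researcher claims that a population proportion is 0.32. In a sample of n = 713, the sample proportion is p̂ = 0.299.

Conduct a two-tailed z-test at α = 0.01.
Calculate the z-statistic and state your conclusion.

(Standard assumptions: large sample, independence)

H₀: p = 0.32, H₁: p ≠ 0.32
Standard error: SE = √(p₀(1-p₀)/n) = √(0.32×0.68/713) = 0.017470
z-statistic: z = (p̂ - p₀)/SE = (0.299 - 0.32)/0.017470 = -1.2021
Critical value: z_0.005 = ±2.576
p-value = 0.2293
Decision: fail to reject H₀ at α = 0.01

Answer: z = -1.2021, fail to reject H₀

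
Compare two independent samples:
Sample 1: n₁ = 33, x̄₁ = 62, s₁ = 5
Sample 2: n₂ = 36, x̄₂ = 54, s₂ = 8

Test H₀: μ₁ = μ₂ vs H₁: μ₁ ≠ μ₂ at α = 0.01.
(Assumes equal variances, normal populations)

Pooled variance: s²_p = [32×5² + 35×8²]/(67) = 45.3731
s_p = 6.7360
SE = s_p×√(1/n₁ + 1/n₂) = 6.7360×√(1/33 + 1/36) = 1.6234
t = (x̄₁ - x̄₂)/SE = (62 - 54)/1.6234 = 4.9279
df = 67, t-critical = ±2.651
Decision: reject H₀

Answer: t = 4.9279, reject H₀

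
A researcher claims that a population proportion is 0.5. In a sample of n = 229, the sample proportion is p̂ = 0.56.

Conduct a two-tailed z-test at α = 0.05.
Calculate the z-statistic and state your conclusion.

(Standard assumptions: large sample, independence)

H₀: p = 0.5, H₁: p ≠ 0.5
Standard error: SE = √(p₀(1-p₀)/n) = √(0.5×0.5/229) = 0.033041
z-statistic: z = (p̂ - p₀)/SE = (0.56 - 0.5)/0.033041 = 1.8159
Critical value: z_0.025 = ±1.960
p-value = 0.0694
Decision: fail to reject H₀ at α = 0.05

Answer: z = 1.8159, fail to reject H₀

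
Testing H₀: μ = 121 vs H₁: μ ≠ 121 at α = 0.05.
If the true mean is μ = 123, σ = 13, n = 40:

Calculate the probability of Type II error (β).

Answer: β ≈ 0.8365

Derivation:
SE = σ/√n = 13/√40 = 2.0555
Critical values: μ₀ ± z_0.025×SE = 121 ± 1.960×2.0555
Acceptance region: (116.9712, 125.0288)
Under H₁ (μ = 123): z_high = (125.0288 - 123)/2.0555 = 0.9870, z_low = (116.9712 - 123)/2.0555 = -2.9330
β = P(not reject | H₁) = Φ(0.9870) - Φ(-2.9330) ≈ 0.8365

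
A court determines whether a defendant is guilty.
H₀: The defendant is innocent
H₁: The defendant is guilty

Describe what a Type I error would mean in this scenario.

Answer: Convicting an innocent person

Derivation:
Type I error: rejecting H₀ when it is actually true (false positive).
Type II error: failing to reject H₀ when H₁ is actually true (false negative).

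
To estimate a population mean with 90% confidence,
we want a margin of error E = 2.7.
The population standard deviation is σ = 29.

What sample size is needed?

Answer: n = 313

Derivation:
z_0.05 = 1.645
n = (z×σ/E)² = (1.645×29/2.7)²
n = 312.1765
Round up: n = 313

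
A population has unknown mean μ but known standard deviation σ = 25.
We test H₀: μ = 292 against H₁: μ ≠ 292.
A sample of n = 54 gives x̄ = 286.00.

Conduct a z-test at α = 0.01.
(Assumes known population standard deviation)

Answer: z = -1.7636, fail to reject H₀

Derivation:
Standard error: SE = σ/√n = 25/√54 = 3.4021
z-statistic: z = (x̄ - μ₀)/SE = (286.00 - 292)/3.4021 = -1.7636
Critical value: ±2.576
p-value = 0.0778
Decision: fail to reject H₀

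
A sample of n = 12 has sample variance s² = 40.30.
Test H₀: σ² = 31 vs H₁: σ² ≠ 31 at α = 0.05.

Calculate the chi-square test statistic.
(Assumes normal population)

Answer: χ² = 14.3000, fail to reject H₀

Derivation:
df = n - 1 = 11
χ² = (n-1)s²/σ₀² = 11×40.30/31 = 14.3000
Critical values: χ²_{0.975,11} = 3.816, χ²_{0.025,11} = 21.920
Rejection region: χ² < 3.816 or χ² > 21.920
Decision: fail to reject H₀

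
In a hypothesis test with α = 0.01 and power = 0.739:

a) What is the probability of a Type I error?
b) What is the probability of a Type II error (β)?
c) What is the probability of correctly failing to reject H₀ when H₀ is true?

Answer: a) 0.01, b) 0.261, c) 0.99

Derivation:
a) Type I error probability = α = 0.01
b) Power = P(reject H₀ | H₁ true) = 1 - β = 0.739, so Type II error probability = β = 1 - Power = 0.261
c) P(fail to reject H₀ | H₀ true) = 1 - α = 0.99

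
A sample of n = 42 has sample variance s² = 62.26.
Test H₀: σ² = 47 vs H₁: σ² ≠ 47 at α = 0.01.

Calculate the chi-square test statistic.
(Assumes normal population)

Answer: χ² = 54.3119, fail to reject H₀

Derivation:
df = n - 1 = 41
χ² = (n-1)s²/σ₀² = 41×62.26/47 = 54.3119
Critical values: χ²_{0.995,41} = 21.421, χ²_{0.005,41} = 68.053
Rejection region: χ² < 21.421 or χ² > 68.053
Decision: fail to reject H₀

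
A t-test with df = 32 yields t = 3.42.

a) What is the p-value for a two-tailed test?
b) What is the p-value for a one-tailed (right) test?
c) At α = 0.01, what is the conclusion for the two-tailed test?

Answer: a) 0.0017, b) 0.0009, c) reject H₀

Derivation:
Using t-distribution with df = 32:
a) Two-tailed: p = 2×P(T > 3.42) = 0.0017
b) One-tailed: p = P(T > 3.42) = 0.0009
c) 0.0017 < 0.01, reject H₀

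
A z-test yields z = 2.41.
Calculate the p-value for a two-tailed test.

Answer: p-value ≈ 0.0160

Derivation:
For z = 2.41:
p = 2×P(Z > |2.41|) = 2×(1 - Φ(2.41)) = 0.0160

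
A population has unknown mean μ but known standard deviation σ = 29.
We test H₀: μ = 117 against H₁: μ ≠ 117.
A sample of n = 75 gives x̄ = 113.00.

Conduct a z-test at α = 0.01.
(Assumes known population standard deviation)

Answer: z = -1.1945, fail to reject H₀

Derivation:
Standard error: SE = σ/√n = 29/√75 = 3.3486
z-statistic: z = (x̄ - μ₀)/SE = (113.00 - 117)/3.3486 = -1.1945
Critical value: ±2.576
p-value = 0.2323
Decision: fail to reject H₀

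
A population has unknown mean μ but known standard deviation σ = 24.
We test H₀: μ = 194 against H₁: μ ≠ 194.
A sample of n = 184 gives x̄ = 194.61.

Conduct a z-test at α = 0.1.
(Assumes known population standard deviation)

Answer: z = 0.3448, fail to reject H₀

Derivation:
Standard error: SE = σ/√n = 24/√184 = 1.7693
z-statistic: z = (x̄ - μ₀)/SE = (194.61 - 194)/1.7693 = 0.3448
Critical value: ±1.645
p-value = 0.7302
Decision: fail to reject H₀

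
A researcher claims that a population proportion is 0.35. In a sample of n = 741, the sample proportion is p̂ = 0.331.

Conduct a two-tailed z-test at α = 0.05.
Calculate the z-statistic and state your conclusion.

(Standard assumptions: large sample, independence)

H₀: p = 0.35, H₁: p ≠ 0.35
Standard error: SE = √(p₀(1-p₀)/n) = √(0.35×0.65/741) = 0.017522
z-statistic: z = (p̂ - p₀)/SE = (0.331 - 0.35)/0.017522 = -1.0844
Critical value: z_0.025 = ±1.960
p-value = 0.2782
Decision: fail to reject H₀ at α = 0.05

Answer: z = -1.0844, fail to reject H₀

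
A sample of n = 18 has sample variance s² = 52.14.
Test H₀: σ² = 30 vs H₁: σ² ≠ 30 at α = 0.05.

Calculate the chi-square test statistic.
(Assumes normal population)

Answer: χ² = 29.5460, fail to reject H₀

Derivation:
df = n - 1 = 17
χ² = (n-1)s²/σ₀² = 17×52.14/30 = 29.5460
Critical values: χ²_{0.975,17} = 7.564, χ²_{0.025,17} = 30.191
Rejection region: χ² < 7.564 or χ² > 30.191
Decision: fail to reject H₀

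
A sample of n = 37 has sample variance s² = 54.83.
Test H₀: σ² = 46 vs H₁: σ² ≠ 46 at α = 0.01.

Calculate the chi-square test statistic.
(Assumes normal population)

Answer: χ² = 42.9104, fail to reject H₀

Derivation:
df = n - 1 = 36
χ² = (n-1)s²/σ₀² = 36×54.83/46 = 42.9104
Critical values: χ²_{0.995,36} = 17.887, χ²_{0.005,36} = 61.581
Rejection region: χ² < 17.887 or χ² > 61.581
Decision: fail to reject H₀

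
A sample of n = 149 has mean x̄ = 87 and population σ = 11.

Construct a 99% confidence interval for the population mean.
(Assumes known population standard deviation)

Confidence level: 99%, α = 0.01
z_0.005 = 2.576
SE = σ/√n = 11/√149 = 0.9012
Margin of error = 2.576 × 0.9012 = 2.3215
CI: x̄ ± margin = 87 ± 2.3215
CI: (84.6785, 89.3215)

Answer: (84.6785, 89.3215)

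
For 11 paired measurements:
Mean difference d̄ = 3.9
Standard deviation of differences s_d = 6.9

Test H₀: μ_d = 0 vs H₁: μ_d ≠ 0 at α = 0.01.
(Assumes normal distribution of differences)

df = n - 1 = 10
SE = s_d/√n = 6.9/√11 = 2.0804
t = d̄/SE = 3.9/2.0804 = 1.8746
Critical value: t_{0.005,10} = ±3.169
p-value ≈ 0.0903
Decision: fail to reject H₀

Answer: t = 1.8746, fail to reject H₀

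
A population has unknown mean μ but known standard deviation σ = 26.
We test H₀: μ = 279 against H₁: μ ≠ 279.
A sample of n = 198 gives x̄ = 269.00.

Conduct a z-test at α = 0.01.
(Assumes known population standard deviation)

Standard error: SE = σ/√n = 26/√198 = 1.8477
z-statistic: z = (x̄ - μ₀)/SE = (269.00 - 279)/1.8477 = -5.4121
Critical value: ±2.576
p-value < 0.0001
Decision: reject H₀

Answer: z = -5.4121, reject H₀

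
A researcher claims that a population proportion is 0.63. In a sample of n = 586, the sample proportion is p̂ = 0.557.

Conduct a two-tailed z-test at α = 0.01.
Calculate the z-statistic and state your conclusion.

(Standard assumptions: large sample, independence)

H₀: p = 0.63, H₁: p ≠ 0.63
Standard error: SE = √(p₀(1-p₀)/n) = √(0.63×0.37/586) = 0.019944
z-statistic: z = (p̂ - p₀)/SE = (0.557 - 0.63)/0.019944 = -3.6602
Critical value: z_0.005 = ±2.576
p-value = 0.0003
Decision: reject H₀ at α = 0.01

Answer: z = -3.6602, reject H₀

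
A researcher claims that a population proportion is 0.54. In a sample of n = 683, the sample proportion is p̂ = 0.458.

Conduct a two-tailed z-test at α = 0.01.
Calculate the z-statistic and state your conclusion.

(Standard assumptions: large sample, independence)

H₀: p = 0.54, H₁: p ≠ 0.54
Standard error: SE = √(p₀(1-p₀)/n) = √(0.54×0.46/683) = 0.019071
z-statistic: z = (p̂ - p₀)/SE = (0.458 - 0.54)/0.019071 = -4.2997
Critical value: z_0.005 = ±2.576
p-value < 0.0001
Decision: reject H₀ at α = 0.01

Answer: z = -4.2997, reject H₀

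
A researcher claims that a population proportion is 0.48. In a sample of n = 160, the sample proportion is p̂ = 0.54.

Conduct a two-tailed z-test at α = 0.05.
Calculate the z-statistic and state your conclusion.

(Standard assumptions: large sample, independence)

Answer: z = 1.5191, fail to reject H₀

Derivation:
H₀: p = 0.48, H₁: p ≠ 0.48
Standard error: SE = √(p₀(1-p₀)/n) = √(0.48×0.52/160) = 0.039497
z-statistic: z = (p̂ - p₀)/SE = (0.54 - 0.48)/0.039497 = 1.5191
Critical value: z_0.025 = ±1.960
p-value = 0.1287
Decision: fail to reject H₀ at α = 0.05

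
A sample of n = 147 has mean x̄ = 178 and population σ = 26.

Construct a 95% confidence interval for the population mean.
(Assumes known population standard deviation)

Answer: (173.7970, 182.2030)

Derivation:
Confidence level: 95%, α = 0.05
z_0.025 = 1.960
SE = σ/√n = 26/√147 = 2.1444
Margin of error = 1.960 × 2.1444 = 4.2030
CI: x̄ ± margin = 178 ± 4.2030
CI: (173.7970, 182.2030)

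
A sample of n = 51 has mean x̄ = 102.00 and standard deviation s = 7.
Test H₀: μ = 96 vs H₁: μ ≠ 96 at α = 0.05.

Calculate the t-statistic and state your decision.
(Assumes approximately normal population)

df = n - 1 = 50
SE = s/√n = 7/√51 = 0.9802
t = (x̄ - μ₀)/SE = (102.00 - 96)/0.9802 = 6.1212
Critical value: t_{0.025,50} = ±2.009
p-value < 0.0001
Decision: reject H₀

Answer: t = 6.1212, reject H₀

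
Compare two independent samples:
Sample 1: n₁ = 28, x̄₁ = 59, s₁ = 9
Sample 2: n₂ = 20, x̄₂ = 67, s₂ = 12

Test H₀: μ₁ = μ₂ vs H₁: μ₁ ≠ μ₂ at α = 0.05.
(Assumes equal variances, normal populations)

Pooled variance: s²_p = [27×9² + 19×12²]/(46) = 107.0217
s_p = 10.3451
SE = s_p×√(1/n₁ + 1/n₂) = 10.3451×√(1/28 + 1/20) = 3.0287
t = (x̄₁ - x̄₂)/SE = (59 - 67)/3.0287 = -2.6414
df = 46, t-critical = ±2.013
Decision: reject H₀

Answer: t = -2.6414, reject H₀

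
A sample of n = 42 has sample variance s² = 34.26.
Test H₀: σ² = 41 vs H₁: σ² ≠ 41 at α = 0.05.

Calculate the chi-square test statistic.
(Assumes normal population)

Answer: χ² = 34.2600, fail to reject H₀

Derivation:
df = n - 1 = 41
χ² = (n-1)s²/σ₀² = 41×34.26/41 = 34.2600
Critical values: χ²_{0.975,41} = 25.215, χ²_{0.025,41} = 60.561
Rejection region: χ² < 25.215 or χ² > 60.561
Decision: fail to reject H₀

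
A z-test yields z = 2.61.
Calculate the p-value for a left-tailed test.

For z = 2.61:
p = P(Z < 2.61) = Φ(2.61) = 0.9955

Answer: p-value ≈ 0.9955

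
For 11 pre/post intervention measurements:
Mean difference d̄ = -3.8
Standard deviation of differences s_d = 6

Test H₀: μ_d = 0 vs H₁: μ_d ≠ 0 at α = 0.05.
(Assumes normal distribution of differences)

df = n - 1 = 10
SE = s_d/√n = 6/√11 = 1.8091
t = d̄/SE = -3.8/1.8091 = -2.1005
Critical value: t_{0.025,10} = ±2.228
p-value ≈ 0.0620
Decision: fail to reject H₀

Answer: t = -2.1005, fail to reject H₀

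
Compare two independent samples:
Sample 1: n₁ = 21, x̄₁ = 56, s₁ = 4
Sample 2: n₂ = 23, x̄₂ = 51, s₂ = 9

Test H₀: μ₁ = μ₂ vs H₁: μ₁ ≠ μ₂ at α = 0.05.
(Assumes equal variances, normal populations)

Answer: t = 2.3417, reject H₀

Derivation:
Pooled variance: s²_p = [20×4² + 22×9²]/(42) = 50.0476
s_p = 7.0744
SE = s_p×√(1/n₁ + 1/n₂) = 7.0744×√(1/21 + 1/23) = 2.1352
t = (x̄₁ - x̄₂)/SE = (56 - 51)/2.1352 = 2.3417
df = 42, t-critical = ±2.018
Decision: reject H₀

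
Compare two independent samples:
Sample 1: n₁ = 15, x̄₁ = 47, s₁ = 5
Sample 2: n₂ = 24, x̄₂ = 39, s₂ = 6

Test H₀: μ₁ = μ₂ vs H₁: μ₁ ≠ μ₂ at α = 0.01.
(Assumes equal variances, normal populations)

Answer: t = 4.3076, reject H₀

Derivation:
Pooled variance: s²_p = [14×5² + 23×6²]/(37) = 31.8378
s_p = 5.6425
SE = s_p×√(1/n₁ + 1/n₂) = 5.6425×√(1/15 + 1/24) = 1.8572
t = (x̄₁ - x̄₂)/SE = (47 - 39)/1.8572 = 4.3076
df = 37, t-critical = ±2.715
Decision: reject H₀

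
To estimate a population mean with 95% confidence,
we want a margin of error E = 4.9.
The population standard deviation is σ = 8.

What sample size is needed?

z_0.025 = 1.960
n = (z×σ/E)² = (1.960×8/4.9)²
n = 10.2400
Round up: n = 11

Answer: n = 11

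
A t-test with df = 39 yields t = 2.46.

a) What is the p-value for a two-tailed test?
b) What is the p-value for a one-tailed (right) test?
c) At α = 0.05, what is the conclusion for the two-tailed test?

Using t-distribution with df = 39:
a) Two-tailed: p = 2×P(T > 2.46) = 0.0184
b) One-tailed: p = P(T > 2.46) = 0.0092
c) 0.0184 < 0.05, reject H₀

Answer: a) 0.0184, b) 0.0092, c) reject H₀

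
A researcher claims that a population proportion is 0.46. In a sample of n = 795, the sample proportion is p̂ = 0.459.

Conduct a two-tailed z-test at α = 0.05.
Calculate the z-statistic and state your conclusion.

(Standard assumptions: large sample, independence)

H₀: p = 0.46, H₁: p ≠ 0.46
Standard error: SE = √(p₀(1-p₀)/n) = √(0.46×0.54/795) = 0.017676
z-statistic: z = (p̂ - p₀)/SE = (0.459 - 0.46)/0.017676 = -0.0566
Critical value: z_0.025 = ±1.960
p-value = 0.9549
Decision: fail to reject H₀ at α = 0.05

Answer: z = -0.0566, fail to reject H₀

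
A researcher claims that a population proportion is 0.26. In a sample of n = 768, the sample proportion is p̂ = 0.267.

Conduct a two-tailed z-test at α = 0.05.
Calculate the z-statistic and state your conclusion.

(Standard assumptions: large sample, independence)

Answer: z = 0.4423, fail to reject H₀

Derivation:
H₀: p = 0.26, H₁: p ≠ 0.26
Standard error: SE = √(p₀(1-p₀)/n) = √(0.26×0.74/768) = 0.015828
z-statistic: z = (p̂ - p₀)/SE = (0.267 - 0.26)/0.015828 = 0.4423
Critical value: z_0.025 = ±1.960
p-value = 0.6583
Decision: fail to reject H₀ at α = 0.05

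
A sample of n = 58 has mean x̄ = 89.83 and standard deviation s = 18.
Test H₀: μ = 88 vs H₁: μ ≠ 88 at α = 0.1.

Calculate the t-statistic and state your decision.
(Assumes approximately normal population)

Answer: t = 0.7743, fail to reject H₀

Derivation:
df = n - 1 = 57
SE = s/√n = 18/√58 = 2.3635
t = (x̄ - μ₀)/SE = (89.83 - 88)/2.3635 = 0.7743
Critical value: t_{0.05,57} = ±1.672
p-value ≈ 0.4420
Decision: fail to reject H₀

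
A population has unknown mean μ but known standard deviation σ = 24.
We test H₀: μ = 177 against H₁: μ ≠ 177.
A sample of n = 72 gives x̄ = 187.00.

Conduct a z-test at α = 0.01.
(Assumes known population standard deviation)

Answer: z = 3.5356, reject H₀

Derivation:
Standard error: SE = σ/√n = 24/√72 = 2.8284
z-statistic: z = (x̄ - μ₀)/SE = (187.00 - 177)/2.8284 = 3.5356
Critical value: ±2.576
p-value = 0.0004
Decision: reject H₀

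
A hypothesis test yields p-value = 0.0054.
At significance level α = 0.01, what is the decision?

Answer: reject H₀

Derivation:
Compare p-value to α:
0.0054 < 0.01
Decision: reject H₀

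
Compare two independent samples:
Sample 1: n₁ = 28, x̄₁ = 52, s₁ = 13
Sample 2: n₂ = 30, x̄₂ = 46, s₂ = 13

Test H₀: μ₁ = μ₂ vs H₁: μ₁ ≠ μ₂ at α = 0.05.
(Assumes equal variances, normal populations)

Answer: t = 1.7564, fail to reject H₀

Derivation:
Pooled variance: s²_p = [27×13² + 29×13²]/(56) = 169.0000
s_p = 13.0000
SE = s_p×√(1/n₁ + 1/n₂) = 13.0000×√(1/28 + 1/30) = 3.4160
t = (x̄₁ - x̄₂)/SE = (52 - 46)/3.4160 = 1.7564
df = 56, t-critical = ±2.003
Decision: fail to reject H₀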